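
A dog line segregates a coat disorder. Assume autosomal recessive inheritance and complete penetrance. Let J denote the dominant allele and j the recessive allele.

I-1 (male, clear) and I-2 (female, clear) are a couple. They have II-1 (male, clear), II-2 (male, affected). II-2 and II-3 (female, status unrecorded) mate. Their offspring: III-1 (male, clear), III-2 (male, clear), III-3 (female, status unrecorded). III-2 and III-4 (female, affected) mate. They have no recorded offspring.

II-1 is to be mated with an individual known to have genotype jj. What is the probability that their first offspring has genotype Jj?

I-1 is clear so carries J and passed j to II-2 (jj), so I-1 is Jj.
I-2 is clear so carries J and passed j to II-2 (jj), so I-2 is Jj.
II-1 is a clear offspring of I-1 (Jj) × I-2 (Jj), whose cross gives 1/4 JJ : 1/2 Jj : 1/4 jj; conditioning on being clear, II-1 is JJ with probability 1/3, Jj with probability 2/3.
Summing over parental genotype combinations, P(offspring has genotype Jj) = 1/3·1 + 2/3·1/2 = 2/3.

2/3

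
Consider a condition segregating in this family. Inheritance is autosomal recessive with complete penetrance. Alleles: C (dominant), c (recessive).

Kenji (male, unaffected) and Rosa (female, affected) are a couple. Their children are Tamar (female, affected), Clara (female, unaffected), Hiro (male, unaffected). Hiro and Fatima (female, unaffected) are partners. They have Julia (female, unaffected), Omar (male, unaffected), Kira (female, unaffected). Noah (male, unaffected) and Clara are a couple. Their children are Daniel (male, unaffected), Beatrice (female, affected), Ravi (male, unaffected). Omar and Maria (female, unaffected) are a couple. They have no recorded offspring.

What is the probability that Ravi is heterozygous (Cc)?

Noah is unaffected so carries C and passed c to Beatrice (cc), so Noah is Cc.
Clara is unaffected so carries C and received c from Rosa (cc), so Clara is Cc.
Their cross gives offspring ratios 1/4 CC : 1/2 Cc : 1/4 cc. Conditioning on Ravi being unaffected, P(Cc) = 1/2 / 3/4 = 2/3.

2/3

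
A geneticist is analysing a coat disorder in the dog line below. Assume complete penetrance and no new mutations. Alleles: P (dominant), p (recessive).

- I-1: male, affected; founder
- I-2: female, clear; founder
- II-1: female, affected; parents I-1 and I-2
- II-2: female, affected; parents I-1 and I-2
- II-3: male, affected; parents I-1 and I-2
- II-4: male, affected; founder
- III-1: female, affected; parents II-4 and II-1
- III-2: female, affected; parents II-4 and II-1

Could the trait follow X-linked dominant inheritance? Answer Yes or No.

Under X-linked dominant, II-3 (affected, male) cannot arise from I-1 (affected) × I-2 (clear).

No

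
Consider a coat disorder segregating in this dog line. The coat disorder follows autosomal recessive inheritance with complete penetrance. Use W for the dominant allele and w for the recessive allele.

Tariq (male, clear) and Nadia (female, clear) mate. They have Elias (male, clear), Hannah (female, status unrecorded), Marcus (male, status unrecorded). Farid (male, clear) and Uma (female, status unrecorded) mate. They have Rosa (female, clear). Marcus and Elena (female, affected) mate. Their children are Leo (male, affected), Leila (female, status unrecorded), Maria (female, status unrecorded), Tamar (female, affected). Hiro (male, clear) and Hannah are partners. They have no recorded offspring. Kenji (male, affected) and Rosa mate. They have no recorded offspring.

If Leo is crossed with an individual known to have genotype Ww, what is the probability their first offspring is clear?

Leo is affected, so Leo is ww.
The cross gives 1/2 Ww : 1/2 ww, so P(offspring is clear) = 1/2.

1/2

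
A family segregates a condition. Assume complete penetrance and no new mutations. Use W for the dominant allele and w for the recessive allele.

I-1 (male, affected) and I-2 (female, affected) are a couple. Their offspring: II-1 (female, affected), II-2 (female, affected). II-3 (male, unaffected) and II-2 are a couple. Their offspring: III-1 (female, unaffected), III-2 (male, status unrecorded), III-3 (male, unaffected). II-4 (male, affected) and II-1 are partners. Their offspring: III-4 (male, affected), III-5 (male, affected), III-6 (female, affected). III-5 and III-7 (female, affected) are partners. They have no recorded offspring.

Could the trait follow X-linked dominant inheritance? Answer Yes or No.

A consistent assignment under X-linked dominant exists: I-1 X^W Y, I-2 X^W X^w, II-1 X^W X^W, II-2 X^W X^w, II-3 X^w Y, II-4 X^W Y, III-1 X^w X^w, III-2 X^W Y, III-3 X^w Y, III-4 X^W Y, III-5 X^W Y, III-6 X^W X^W, III-7 X^W X^W.
In this assignment every recorded phenotype matches its genotype and every non-founder's genotype is obtainable from its parents' genotypes, so the pedigree is consistent.

Yes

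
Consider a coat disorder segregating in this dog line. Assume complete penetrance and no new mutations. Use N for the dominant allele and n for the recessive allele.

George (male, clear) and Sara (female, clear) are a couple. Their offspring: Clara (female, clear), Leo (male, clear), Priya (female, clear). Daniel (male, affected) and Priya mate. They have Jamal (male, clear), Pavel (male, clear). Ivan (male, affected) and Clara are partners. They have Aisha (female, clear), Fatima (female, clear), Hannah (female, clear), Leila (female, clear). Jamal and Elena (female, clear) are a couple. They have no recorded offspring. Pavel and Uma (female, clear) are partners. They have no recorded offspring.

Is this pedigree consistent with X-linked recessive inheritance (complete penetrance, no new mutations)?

A consistent assignment under X-linked recessive exists: George X^N Y, Sara X^N X^N, Clara X^N X^N, Leo X^N Y, Priya X^N X^N, Daniel X^n Y, Ivan X^n Y, Jamal X^N Y, Pavel X^N Y, Elena X^N X^N, Uma X^N X^N, Aisha X^N X^n, Fatima X^N X^n, Hannah X^N X^n, Leila X^N X^n.
In this assignment every recorded phenotype matches its genotype and every non-founder's genotype is obtainable from its parents' genotypes, so the pedigree is consistent.

Yes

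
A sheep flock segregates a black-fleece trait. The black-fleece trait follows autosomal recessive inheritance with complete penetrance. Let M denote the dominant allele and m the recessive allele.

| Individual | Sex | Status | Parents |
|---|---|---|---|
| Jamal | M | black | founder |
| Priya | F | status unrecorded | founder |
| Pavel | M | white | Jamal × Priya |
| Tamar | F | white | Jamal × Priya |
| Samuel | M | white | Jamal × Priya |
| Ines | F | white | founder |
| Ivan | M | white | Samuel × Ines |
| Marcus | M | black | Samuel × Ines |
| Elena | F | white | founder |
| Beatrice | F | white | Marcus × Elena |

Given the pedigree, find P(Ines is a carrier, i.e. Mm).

1

Ines is white so carries M and passed m to Marcus (mm), so Ines is Mm, giving P(Mm) = 1.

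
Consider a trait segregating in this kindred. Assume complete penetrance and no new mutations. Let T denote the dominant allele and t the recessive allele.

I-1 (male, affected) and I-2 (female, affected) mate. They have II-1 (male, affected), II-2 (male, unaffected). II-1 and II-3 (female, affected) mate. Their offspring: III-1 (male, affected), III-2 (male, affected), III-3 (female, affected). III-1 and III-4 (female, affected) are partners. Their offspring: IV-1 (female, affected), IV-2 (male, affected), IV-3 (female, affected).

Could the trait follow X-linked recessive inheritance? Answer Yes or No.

No

Under X-linked recessive, II-2 (unaffected, male) cannot arise from I-1 (affected) × I-2 (affected).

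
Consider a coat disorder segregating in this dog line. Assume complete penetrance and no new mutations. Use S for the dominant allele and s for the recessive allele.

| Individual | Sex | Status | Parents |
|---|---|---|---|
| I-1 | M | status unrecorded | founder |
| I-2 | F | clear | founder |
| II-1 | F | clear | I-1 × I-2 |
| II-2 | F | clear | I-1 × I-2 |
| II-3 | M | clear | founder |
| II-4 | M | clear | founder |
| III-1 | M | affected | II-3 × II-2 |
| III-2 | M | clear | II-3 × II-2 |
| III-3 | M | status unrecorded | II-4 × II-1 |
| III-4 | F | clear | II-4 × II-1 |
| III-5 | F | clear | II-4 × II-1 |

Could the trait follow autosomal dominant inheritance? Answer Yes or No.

No

Under autosomal dominant, III-1 (affected, male) cannot arise from II-3 (clear) × II-2 (clear).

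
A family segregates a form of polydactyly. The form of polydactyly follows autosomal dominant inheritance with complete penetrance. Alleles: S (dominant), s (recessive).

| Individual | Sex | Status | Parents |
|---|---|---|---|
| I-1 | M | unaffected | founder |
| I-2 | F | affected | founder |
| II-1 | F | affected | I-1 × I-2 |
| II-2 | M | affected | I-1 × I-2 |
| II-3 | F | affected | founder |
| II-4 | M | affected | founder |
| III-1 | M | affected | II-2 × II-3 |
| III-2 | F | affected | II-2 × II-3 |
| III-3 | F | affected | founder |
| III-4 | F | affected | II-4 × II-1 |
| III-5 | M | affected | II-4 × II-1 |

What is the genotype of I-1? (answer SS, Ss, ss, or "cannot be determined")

ss

I-1 is unaffected, so I-1 is ss.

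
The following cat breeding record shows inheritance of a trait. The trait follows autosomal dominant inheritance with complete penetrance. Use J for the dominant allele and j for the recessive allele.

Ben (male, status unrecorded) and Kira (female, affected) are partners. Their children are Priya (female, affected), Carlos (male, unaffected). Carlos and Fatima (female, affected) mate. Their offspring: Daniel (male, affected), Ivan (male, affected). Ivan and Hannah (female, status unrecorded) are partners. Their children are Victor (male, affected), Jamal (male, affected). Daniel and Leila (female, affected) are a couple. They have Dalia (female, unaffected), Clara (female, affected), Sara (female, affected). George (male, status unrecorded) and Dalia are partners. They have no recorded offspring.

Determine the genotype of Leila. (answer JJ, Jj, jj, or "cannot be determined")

From phenotype alone, Leila is JJ or Jj.
Leila is affected so carries J and passed j to Dalia (jj), so Leila is Jj.

Jj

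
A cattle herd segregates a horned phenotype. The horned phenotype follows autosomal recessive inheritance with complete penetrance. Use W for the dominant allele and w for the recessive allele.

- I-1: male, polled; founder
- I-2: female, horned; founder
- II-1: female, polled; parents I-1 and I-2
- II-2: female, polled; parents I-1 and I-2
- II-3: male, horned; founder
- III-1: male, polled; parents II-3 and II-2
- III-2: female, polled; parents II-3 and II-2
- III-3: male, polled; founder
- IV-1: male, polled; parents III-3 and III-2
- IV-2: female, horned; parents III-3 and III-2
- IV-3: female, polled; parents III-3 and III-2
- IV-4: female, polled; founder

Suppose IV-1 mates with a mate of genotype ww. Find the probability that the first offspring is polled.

III-3 is polled so carries W and passed w to IV-2 (ww), so III-3 is Ww.
III-2 is polled so carries W and received w from II-3 (ww), so III-2 is Ww.
IV-1 is a polled offspring of III-3 (Ww) × III-2 (Ww), whose cross gives 1/4 WW : 1/2 Ww : 1/4 ww; conditioning on being polled, IV-1 is WW with probability 1/3, Ww with probability 2/3.
Summing over parental genotype combinations, P(offspring is polled) = 1/3·1 + 2/3·1/2 = 2/3.

2/3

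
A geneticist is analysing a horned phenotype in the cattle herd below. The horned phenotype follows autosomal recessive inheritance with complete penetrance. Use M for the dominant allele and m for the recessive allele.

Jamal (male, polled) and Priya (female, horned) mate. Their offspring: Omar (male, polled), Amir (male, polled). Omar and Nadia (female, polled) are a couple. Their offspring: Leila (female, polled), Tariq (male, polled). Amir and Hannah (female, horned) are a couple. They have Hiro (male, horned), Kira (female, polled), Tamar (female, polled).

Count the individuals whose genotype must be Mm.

Obligate heterozygotes: Omar is polled so carries M and received m from Priya (mm), so Omar is Mm; Amir is polled so carries M and received m from Priya (mm), so Amir is Mm; Kira is polled so carries M and received m from Hannah (mm), so Kira is Mm; Tamar is polled so carries M and received m from Hannah (mm), so Tamar is Mm.
Every other individual is either homozygous by phenotype or has at least one consistent homozygous assignment, so the count is 4.

4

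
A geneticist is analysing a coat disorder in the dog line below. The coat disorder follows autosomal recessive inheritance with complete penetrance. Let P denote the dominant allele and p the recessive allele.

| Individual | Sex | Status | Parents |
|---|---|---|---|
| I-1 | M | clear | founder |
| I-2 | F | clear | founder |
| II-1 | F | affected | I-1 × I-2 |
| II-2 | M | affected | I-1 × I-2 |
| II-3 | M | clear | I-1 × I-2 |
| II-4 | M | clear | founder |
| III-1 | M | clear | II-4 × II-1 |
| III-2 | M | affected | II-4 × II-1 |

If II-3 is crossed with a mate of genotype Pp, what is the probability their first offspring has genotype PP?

I-1 is clear so carries P and passed p to II-1 (pp), so I-1 is Pp.
I-2 is clear so carries P and passed p to II-1 (pp), so I-2 is Pp.
II-3 is a clear offspring of I-1 (Pp) × I-2 (Pp), whose cross gives 1/4 PP : 1/2 Pp : 1/4 pp; conditioning on being clear, II-3 is PP with probability 1/3, Pp with probability 2/3.
Summing over parental genotype combinations, P(offspring has genotype PP) = 1/3·1/2 + 2/3·1/4 = 1/3.

1/3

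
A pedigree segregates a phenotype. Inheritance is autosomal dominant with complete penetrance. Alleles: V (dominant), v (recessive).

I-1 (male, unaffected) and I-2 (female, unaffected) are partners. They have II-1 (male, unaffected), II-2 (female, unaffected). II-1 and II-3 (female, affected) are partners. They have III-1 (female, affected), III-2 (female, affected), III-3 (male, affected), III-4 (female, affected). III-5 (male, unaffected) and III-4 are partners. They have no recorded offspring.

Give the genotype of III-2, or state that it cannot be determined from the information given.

Vv

From phenotype alone, III-2 is VV or Vv.
III-2 is affected so carries V and received v from II-1 (vv), so III-2 is Vv.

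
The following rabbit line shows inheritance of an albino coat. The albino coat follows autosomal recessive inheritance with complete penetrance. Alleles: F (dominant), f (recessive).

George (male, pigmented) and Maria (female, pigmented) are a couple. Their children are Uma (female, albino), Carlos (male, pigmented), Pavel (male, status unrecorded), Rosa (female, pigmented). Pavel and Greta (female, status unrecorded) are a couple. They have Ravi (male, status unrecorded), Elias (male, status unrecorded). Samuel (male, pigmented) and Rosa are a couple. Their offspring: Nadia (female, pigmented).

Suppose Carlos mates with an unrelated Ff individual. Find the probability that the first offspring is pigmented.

George is pigmented so carries F and passed f to Uma (ff), so George is Ff.
Maria is pigmented so carries F and passed f to Uma (ff), so Maria is Ff.
Carlos is a pigmented offspring of George (Ff) × Maria (Ff), whose cross gives 1/4 FF : 1/2 Ff : 1/4 ff; conditioning on being pigmented, Carlos is FF with probability 1/3, Ff with probability 2/3.
Summing over parental genotype combinations, P(offspring is pigmented) = 1/3·1 + 2/3·3/4 = 5/6.

5/6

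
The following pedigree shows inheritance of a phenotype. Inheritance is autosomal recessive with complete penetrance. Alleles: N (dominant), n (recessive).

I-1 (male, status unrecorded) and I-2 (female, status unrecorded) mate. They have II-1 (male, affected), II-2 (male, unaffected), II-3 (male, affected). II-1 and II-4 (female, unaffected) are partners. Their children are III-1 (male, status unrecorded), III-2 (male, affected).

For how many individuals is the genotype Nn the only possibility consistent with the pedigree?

1

Obligate heterozygotes: II-4 is unaffected so carries N and passed n to III-2 (nn), so II-4 is Nn.
Every other individual is either homozygous by phenotype or has at least one consistent homozygous assignment, so the count is 1.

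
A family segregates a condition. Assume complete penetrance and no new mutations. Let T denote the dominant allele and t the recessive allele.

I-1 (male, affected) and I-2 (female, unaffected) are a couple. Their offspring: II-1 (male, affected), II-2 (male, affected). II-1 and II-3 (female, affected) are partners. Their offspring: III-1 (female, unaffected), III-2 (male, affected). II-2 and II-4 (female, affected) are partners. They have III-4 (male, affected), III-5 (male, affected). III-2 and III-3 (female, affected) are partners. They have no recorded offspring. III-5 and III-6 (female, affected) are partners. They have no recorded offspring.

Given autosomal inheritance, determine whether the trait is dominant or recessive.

dominant

II-1 and II-3 are both affected yet have an unaffected child III-1. Under a recessive model two affected parents are homozygous and every child would be affected, so the trait cannot be recessive.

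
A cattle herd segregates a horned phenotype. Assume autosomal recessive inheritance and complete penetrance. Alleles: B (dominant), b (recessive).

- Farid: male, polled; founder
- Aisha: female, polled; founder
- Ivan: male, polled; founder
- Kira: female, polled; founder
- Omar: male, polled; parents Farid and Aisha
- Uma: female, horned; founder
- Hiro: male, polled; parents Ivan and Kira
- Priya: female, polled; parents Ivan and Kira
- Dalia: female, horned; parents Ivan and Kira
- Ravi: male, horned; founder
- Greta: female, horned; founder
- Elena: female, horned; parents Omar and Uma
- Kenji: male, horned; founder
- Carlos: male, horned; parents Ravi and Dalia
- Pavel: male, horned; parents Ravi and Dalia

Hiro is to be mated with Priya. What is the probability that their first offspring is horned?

1/9

Ivan is polled so carries B and passed b to Dalia (bb), so Ivan is Bb.
Kira is polled so carries B and passed b to Dalia (bb), so Kira is Bb.
Hiro is a polled offspring of Ivan (Bb) × Kira (Bb), whose cross gives 1/4 BB : 1/2 Bb : 1/4 bb; conditioning on being polled, Hiro is BB with probability 1/3, Bb with probability 2/3.
Priya is a polled offspring of Ivan (Bb) × Kira (Bb), whose cross gives 1/4 BB : 1/2 Bb : 1/4 bb; conditioning on being polled, Priya is BB with probability 1/3, Bb with probability 2/3.
Summing over parental genotype combinations, P(offspring is horned) = 4/9·1/4 = 1/9.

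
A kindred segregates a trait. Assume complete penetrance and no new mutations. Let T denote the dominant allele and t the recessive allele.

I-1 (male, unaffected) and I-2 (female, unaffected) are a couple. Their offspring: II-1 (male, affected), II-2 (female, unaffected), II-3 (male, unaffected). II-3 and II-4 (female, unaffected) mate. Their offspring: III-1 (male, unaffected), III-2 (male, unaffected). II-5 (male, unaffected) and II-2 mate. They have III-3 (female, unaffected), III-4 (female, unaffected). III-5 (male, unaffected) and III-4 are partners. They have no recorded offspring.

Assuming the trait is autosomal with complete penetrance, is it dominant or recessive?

I-1 and I-2 are both unaffected yet have an affected child II-1. Under dominance, an affected child requires at least one affected parent, so the trait cannot be dominant.

recessive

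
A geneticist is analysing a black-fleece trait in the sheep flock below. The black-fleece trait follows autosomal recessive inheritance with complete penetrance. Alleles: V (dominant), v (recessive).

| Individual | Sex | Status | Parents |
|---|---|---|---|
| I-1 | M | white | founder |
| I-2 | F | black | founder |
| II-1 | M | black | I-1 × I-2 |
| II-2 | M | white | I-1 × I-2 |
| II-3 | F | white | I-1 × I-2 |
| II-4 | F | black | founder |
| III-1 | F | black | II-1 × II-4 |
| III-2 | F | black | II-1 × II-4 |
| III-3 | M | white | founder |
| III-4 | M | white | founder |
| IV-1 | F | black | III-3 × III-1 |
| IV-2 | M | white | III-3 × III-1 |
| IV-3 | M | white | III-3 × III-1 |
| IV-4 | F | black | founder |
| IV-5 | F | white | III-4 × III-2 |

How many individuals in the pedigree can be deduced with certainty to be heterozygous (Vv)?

Obligate heterozygotes: I-1 is white so carries V and passed v to II-1 (vv), so I-1 is Vv; II-2 is white so carries V and received v from I-2 (vv), so II-2 is Vv; II-3 is white so carries V and received v from I-2 (vv), so II-3 is Vv; III-3 is white so carries V and passed v to IV-1 (vv), so III-3 is Vv; IV-2 is white so carries V and received v from III-1 (vv), so IV-2 is Vv; IV-3 is white so carries V and received v from III-1 (vv), so IV-3 is Vv; IV-5 is white so carries V and received v from III-2 (vv), so IV-5 is Vv.
Every other individual is either homozygous by phenotype or has at least one consistent homozygous assignment, so the count is 7.

7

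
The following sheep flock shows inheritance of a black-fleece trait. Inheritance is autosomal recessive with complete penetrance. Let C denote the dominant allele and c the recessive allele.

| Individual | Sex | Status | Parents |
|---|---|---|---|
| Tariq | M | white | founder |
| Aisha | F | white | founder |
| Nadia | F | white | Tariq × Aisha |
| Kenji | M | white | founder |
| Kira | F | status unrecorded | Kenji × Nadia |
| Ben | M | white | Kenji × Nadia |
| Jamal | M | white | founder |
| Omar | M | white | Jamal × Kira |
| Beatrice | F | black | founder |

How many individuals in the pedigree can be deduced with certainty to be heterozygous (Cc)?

No individual's genotype is forced to Cc by the pedigree, so the count is 0.

0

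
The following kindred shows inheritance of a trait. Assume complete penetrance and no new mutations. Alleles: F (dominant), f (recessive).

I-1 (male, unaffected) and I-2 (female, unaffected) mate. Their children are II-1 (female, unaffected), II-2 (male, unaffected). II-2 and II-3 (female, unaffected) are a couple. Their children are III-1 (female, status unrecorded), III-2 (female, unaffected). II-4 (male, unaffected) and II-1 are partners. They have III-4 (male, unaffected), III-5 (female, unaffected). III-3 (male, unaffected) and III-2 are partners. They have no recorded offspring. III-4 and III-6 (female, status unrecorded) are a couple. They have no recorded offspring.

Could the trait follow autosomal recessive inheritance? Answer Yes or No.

Yes

A consistent assignment under autosomal recessive exists: I-1 FF, I-2 FF, II-1 FF, II-2 FF, II-3 FF, II-4 FF, III-1 FF, III-2 FF, III-3 FF, III-4 FF, III-5 FF, III-6 FF.
In this assignment every recorded phenotype matches its genotype and every non-founder's genotype is obtainable from its parents' genotypes, so the pedigree is consistent.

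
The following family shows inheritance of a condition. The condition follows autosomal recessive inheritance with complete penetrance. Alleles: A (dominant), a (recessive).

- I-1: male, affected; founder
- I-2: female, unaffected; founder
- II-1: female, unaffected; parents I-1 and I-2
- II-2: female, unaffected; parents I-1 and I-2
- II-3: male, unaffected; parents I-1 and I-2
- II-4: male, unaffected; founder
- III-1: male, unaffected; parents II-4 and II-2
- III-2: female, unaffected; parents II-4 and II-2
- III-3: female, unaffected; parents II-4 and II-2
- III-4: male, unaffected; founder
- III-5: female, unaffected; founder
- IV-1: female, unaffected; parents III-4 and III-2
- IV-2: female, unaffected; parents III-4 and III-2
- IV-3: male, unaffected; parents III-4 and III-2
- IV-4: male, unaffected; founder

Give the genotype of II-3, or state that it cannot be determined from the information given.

Aa

From phenotype alone, II-3 is AA or Aa.
II-3 is unaffected so carries A and received a from I-1 (aa), so II-3 is Aa.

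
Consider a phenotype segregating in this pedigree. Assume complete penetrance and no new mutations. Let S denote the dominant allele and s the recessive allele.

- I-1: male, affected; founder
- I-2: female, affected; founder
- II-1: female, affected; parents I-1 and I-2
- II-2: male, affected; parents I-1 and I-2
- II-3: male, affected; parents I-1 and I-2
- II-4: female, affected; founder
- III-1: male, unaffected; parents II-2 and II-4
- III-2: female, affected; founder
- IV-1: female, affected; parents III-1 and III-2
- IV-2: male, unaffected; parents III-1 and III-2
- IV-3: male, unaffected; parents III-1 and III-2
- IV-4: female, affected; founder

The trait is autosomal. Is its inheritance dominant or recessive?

dominant

II-2 and II-4 are both affected yet have an unaffected child III-1. Under a recessive model two affected parents are homozygous and every child would be affected, so the trait cannot be recessive.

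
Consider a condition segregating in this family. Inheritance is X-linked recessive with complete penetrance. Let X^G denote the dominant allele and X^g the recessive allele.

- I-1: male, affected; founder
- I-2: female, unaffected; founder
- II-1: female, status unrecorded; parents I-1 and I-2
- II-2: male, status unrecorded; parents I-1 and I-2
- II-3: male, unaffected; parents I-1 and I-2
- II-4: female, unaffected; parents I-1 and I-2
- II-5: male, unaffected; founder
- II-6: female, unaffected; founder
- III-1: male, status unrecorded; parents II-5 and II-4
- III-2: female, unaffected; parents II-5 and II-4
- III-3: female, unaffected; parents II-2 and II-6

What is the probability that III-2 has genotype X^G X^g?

II-5 is unaffected, so II-5 is X^G Y.
II-4 is unaffected so carries G and received g from I-1 (X^g Y), so II-4 is X^G X^g.
Their cross gives offspring ratios 1/2 X^G X^G : 1/2 X^G X^g. Conditioning on III-2 being unaffected, P(X^G X^g) = 1/2 / 1 = 1/2.

1/2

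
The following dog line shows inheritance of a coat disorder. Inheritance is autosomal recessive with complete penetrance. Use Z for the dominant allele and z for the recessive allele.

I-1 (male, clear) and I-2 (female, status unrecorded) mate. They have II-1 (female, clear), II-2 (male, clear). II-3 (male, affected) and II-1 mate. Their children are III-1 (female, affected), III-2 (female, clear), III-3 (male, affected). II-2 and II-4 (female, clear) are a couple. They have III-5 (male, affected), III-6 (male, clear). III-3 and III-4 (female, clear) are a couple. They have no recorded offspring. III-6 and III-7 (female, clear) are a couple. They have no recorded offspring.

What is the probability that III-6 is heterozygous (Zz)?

2/3

II-2 is clear so carries Z and passed z to III-5 (zz), so II-2 is Zz.
II-4 is clear so carries Z and passed z to III-5 (zz), so II-4 is Zz.
Their cross gives offspring ratios 1/4 ZZ : 1/2 Zz : 1/4 zz. Conditioning on III-6 being clear, P(Zz) = 1/2 / 3/4 = 2/3.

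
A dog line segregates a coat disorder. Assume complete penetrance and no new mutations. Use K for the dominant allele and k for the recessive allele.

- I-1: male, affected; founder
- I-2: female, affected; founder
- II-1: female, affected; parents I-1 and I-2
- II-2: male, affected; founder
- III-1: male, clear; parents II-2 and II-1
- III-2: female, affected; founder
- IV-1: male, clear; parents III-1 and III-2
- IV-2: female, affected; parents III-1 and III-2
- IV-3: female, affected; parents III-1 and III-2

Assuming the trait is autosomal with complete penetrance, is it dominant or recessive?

dominant

II-2 and II-1 are both affected yet have a clear child III-1. Under a recessive model two affected parents are homozygous and every child would be affected, so the trait cannot be recessive.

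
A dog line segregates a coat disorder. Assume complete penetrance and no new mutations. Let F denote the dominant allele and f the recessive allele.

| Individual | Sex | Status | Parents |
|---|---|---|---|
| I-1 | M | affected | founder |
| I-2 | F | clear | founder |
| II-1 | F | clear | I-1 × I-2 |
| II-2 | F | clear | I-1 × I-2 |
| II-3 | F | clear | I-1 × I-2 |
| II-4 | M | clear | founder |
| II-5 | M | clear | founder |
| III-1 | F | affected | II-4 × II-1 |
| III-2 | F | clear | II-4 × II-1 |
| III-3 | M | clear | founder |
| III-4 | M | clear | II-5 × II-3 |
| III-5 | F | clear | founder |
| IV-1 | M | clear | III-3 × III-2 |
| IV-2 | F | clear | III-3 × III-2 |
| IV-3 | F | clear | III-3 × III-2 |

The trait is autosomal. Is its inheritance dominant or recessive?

II-4 and II-1 are both clear yet have an affected child III-1. Under dominance, an affected child requires at least one affected parent, so the trait cannot be dominant.

recessive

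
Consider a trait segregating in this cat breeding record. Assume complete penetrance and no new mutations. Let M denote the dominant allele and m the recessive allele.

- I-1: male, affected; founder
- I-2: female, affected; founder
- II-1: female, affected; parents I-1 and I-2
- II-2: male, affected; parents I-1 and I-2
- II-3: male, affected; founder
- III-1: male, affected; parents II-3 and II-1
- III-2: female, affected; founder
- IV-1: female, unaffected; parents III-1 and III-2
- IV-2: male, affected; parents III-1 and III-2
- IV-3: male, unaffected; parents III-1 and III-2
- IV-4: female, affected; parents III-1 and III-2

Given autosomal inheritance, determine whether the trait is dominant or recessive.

dominant

III-1 and III-2 are both affected yet have an unaffected child IV-1. Under a recessive model two affected parents are homozygous and every child would be affected, so the trait cannot be recessive.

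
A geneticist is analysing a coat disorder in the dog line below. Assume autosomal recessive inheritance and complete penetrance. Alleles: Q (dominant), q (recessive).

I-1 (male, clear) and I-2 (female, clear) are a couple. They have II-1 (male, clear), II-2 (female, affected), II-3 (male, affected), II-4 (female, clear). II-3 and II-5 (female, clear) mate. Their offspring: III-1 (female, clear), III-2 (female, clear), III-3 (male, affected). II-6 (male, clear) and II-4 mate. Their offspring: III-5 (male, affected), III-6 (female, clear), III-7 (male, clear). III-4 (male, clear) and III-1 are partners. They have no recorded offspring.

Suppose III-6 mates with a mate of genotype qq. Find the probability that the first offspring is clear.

2/3

II-6 is clear so carries Q and passed q to III-5 (qq), so II-6 is Qq.
II-4 is clear so carries Q and passed q to III-5 (qq), so II-4 is Qq.
III-6 is a clear offspring of II-6 (Qq) × II-4 (Qq), whose cross gives 1/4 QQ : 1/2 Qq : 1/4 qq; conditioning on being clear, III-6 is QQ with probability 1/3, Qq with probability 2/3.
Summing over parental genotype combinations, P(offspring is clear) = 1/3·1 + 2/3·1/2 = 2/3.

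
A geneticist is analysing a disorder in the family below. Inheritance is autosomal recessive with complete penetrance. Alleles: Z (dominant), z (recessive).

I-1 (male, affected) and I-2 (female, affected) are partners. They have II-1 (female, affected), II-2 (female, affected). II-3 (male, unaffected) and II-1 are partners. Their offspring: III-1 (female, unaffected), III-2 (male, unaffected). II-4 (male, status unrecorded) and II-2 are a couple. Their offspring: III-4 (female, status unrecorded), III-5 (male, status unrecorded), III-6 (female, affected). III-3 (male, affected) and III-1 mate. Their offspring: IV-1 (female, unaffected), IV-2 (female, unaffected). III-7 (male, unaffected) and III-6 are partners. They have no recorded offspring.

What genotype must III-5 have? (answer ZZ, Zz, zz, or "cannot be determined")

cannot be determined

III-5's phenotype is unrecorded, and no parent or child forces a single allele at both positions; consistent genotype assignments exist with III-5 as Zz or zz.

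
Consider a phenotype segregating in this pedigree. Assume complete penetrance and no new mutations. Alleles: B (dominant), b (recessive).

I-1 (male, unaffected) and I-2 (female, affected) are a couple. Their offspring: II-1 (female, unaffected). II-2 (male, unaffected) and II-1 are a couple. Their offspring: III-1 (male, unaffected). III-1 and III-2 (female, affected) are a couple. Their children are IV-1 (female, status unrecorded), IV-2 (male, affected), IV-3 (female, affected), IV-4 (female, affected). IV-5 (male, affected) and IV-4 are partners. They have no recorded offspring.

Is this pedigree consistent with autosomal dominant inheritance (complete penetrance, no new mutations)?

Yes

A consistent assignment under autosomal dominant exists: I-1 bb, I-2 Bb, II-1 bb, II-2 bb, III-1 bb, III-2 BB, IV-1 Bb, IV-2 Bb, IV-3 Bb, IV-4 Bb, IV-5 BB.
In this assignment every recorded phenotype matches its genotype and every non-founder's genotype is obtainable from its parents' genotypes, so the pedigree is consistent.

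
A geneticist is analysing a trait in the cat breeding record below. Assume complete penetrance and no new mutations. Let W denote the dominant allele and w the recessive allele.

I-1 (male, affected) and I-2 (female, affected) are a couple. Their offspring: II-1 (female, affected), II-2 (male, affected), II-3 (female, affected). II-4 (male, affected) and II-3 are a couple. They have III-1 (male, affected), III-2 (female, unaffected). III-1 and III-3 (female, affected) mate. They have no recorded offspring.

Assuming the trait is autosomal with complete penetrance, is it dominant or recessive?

II-4 and II-3 are both affected yet have an unaffected child III-2. Under a recessive model two affected parents are homozygous and every child would be affected, so the trait cannot be recessive.

dominant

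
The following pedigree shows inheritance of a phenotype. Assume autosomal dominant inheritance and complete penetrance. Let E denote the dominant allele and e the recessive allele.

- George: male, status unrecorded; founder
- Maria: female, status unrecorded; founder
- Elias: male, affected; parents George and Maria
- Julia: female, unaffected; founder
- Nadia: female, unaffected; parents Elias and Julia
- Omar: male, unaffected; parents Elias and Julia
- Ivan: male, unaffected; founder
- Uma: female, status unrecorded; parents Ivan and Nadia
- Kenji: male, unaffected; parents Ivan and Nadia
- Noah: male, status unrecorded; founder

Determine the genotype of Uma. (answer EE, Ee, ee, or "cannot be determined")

ee

From phenotype alone, Uma is EE or Ee or ee.
Uma received e from Ivan (ee) and received e from Nadia (ee), so Uma is ee.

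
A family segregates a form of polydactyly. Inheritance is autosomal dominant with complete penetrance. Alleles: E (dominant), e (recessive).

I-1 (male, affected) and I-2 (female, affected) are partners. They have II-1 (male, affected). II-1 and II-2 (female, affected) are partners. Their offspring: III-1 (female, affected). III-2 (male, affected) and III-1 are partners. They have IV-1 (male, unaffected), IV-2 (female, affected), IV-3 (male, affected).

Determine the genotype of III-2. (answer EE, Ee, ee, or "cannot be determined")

Ee

From phenotype alone, III-2 is EE or Ee.
III-2 is affected so carries E and passed e to IV-1 (ee), so III-2 is Ee.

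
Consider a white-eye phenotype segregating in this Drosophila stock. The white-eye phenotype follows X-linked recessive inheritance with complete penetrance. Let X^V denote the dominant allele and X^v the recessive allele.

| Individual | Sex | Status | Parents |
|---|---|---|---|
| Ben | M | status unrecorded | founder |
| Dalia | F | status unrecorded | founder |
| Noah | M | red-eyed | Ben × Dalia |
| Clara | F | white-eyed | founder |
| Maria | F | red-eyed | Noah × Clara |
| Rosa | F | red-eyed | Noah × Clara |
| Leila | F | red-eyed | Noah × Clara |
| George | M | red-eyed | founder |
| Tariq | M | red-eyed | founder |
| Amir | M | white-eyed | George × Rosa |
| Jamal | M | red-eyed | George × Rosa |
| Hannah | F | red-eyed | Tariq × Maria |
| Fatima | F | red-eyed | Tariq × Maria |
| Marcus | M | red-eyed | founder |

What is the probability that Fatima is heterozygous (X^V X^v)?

Tariq is red-eyed, so Tariq is X^V Y.
Maria is red-eyed so carries V and received v from Clara (X^v X^v), so Maria is X^V X^v.
Their cross gives offspring ratios 1/2 X^V X^V : 1/2 X^V X^v. Conditioning on Fatima being red-eyed, P(X^V X^v) = 1/2 / 1 = 1/2.

1/2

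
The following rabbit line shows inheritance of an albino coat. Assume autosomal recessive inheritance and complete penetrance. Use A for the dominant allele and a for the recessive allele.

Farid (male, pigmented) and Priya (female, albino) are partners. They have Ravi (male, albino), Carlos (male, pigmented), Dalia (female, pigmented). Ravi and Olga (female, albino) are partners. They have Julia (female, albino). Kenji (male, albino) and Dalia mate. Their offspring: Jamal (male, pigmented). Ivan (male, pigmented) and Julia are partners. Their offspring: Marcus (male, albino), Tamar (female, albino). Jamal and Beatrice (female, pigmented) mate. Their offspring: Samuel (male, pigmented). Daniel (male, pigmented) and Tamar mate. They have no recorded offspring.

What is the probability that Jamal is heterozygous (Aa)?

Jamal is pigmented so carries A and received a from Kenji (aa), so Jamal is Aa, giving P(Aa) = 1.

1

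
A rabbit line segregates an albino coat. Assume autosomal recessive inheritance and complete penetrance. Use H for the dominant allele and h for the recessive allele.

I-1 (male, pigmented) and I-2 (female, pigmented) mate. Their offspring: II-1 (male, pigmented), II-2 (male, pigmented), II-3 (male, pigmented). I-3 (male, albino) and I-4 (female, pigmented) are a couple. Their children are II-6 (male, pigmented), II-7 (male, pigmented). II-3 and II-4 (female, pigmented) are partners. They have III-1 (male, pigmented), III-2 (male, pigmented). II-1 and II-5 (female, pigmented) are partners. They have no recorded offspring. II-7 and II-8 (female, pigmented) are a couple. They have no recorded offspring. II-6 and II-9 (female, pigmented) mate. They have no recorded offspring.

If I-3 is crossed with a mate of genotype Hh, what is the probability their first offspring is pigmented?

1/2

I-3 is albino, so I-3 is hh.
The cross gives 1/2 Hh : 1/2 hh, so P(offspring is pigmented) = 1/2.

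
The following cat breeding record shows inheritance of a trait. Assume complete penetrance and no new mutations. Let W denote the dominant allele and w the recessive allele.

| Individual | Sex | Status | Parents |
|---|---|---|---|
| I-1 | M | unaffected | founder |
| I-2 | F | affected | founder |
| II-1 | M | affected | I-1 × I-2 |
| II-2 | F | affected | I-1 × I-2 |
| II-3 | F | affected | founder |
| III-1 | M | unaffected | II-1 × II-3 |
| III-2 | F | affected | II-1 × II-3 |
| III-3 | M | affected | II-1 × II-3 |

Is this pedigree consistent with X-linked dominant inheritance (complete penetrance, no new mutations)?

A consistent assignment under X-linked dominant exists: I-1 X^w Y, I-2 X^W X^W, II-1 X^W Y, II-2 X^W X^w, II-3 X^W X^w, III-1 X^w Y, III-2 X^W X^W, III-3 X^W Y.
In this assignment every recorded phenotype matches its genotype and every non-founder's genotype is obtainable from its parents' genotypes, so the pedigree is consistent.

Yes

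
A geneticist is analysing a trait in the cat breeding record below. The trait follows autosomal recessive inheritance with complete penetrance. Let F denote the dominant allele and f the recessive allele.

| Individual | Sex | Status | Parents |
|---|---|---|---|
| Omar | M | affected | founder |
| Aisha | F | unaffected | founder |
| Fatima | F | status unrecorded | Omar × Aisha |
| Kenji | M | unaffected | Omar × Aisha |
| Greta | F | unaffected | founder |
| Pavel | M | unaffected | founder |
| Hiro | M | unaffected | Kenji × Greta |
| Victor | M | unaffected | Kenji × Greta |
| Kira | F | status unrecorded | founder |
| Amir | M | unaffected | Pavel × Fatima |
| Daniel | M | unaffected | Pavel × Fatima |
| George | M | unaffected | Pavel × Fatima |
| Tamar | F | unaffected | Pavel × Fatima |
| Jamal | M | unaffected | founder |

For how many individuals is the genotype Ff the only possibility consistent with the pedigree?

Obligate heterozygotes: Kenji is unaffected so carries F and received f from Omar (ff), so Kenji is Ff.
Every other individual is either homozygous by phenotype or has at least one consistent homozygous assignment, so the count is 1.

1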